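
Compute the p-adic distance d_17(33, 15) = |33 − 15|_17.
d_17(33, 15) = 1

Step 1 — x − y = 33 − 15 = 18. Step 2 — v_17(18) = 0 (factor: 18 = (17^0 · 18); the sign does not affect v_p). Step 3 — |x − y|_17 = 17^{0} = 1.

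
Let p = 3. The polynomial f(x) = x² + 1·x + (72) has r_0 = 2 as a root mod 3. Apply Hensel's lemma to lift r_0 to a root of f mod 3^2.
r_1 = 8 (mod 9)

Hensel: r_{i+1} = r_i − f(r_i)·(f′(r_i))^{-1} mod 3^{i+2}, f′(x) = 2x + 1. Iterate:
  r_0 = 2 (mod 3)
  r_1 = 8 (mod 9)
Final: r = 8 satisfies f(r) ≡ 0 mod 3^2.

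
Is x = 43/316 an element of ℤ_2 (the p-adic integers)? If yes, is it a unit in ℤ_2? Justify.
x ∉ ℤ_2 (v_2(x) = -2 < 0)

ℤ_2 = {x ∈ ℚ_2 : v_2(x) ≥ 0} and ℤ_2^× = {x ∈ ℤ_2 : v_2(x) = 0}. Here v_2(43/316) = v_2(num) − v_2(den) = -2; compare against these criteria.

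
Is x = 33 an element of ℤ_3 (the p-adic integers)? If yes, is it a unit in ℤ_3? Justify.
x ∈ ℤ_3 but not a unit; v_3(x) = 1 > 0

ℤ_3 = {x ∈ ℚ_3 : v_3(x) ≥ 0} and ℤ_3^× = {x ∈ ℤ_3 : v_3(x) = 0}. Here v_3(33) = v_3(num) − v_3(den) = 1; compare against these criteria.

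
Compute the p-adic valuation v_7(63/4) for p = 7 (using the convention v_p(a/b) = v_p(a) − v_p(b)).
v_7(63/4) = 1

Factor powers of 7 from the numerator and denominator of the reduced fraction: 63 = 7^1 · 9 and 4 = 7^0 · 4. Apply v_p(a/b) = v_p(a) − v_p(b): v_7(63/4) = 1 − 0 = 1.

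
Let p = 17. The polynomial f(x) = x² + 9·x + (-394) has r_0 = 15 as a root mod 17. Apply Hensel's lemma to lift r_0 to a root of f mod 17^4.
r_3 = 45048 (mod 83521)

Hensel: r_{i+1} = r_i − f(r_i)·(f′(r_i))^{-1} mod 17^{i+2}, f′(x) = 2x + 9. Iterate:
  r_0 = 15 (mod 17)
  r_1 = 253 (mod 289)
  r_2 = 831 (mod 4913)
  r_3 = 45048 (mod 83521)
Final: r = 45048 satisfies f(r) ≡ 0 mod 17^4.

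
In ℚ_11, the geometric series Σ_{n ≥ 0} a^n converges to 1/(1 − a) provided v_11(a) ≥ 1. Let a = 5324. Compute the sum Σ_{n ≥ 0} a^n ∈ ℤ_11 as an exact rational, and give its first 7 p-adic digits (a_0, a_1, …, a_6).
Σ a^n = 1/(1 − a) = -1/5323;  first 7 digits = (1, 0, 0, 4, 0, 0, 5)

v_11(a) = 3 ≥ 1, so the series converges in ℤ_11 to 1/(1 − a) = 1/(1 − 5324) = -1/5323. Expand this rational in ℤ_11: compute digits iteratively via d_i = x_i mod 11, x_{i+1} = (x_i − d_i)/11. The first 7 digits are (1, 0, 0, 4, 0, 0, 5).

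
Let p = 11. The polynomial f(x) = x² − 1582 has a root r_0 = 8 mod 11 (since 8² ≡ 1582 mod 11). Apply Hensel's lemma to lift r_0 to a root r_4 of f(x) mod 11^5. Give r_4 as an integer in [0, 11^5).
r_4 = 119303 (mod 161051)

Hensel's recurrence: r_{i+1} = r_i − f(r_i)·(f′(r_i))^{-1} mod 11^{i+2}, with f′(x) = 2x. Iterate:
  r_0 = 8 (mod 11)
  r_1 = 118 (mod 121)
  r_2 = 844 (mod 1331)
  r_3 = 2175 (mod 14641)
  r_4 = 119303 (mod 161051)
Final: r_4 = 119303, and one checks f(r_4) ≡ 0 mod 11^5.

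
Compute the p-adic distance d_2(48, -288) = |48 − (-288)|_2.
d_2(48, -288) = 1/16

Step 1 — x − y = 48 − (-288) = 336. Step 2 — v_2(336) = 4 (factor: 336 = (2^4 · 21); the sign does not affect v_p). Step 3 — |x − y|_2 = 2^{-4} = 1/16.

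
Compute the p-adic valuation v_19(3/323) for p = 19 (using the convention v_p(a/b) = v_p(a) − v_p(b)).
v_19(3/323) = -1

Factor powers of 19 from the numerator and denominator of the reduced fraction: 3 = 19^0 · 3 and 323 = 19^1 · 17. Apply v_p(a/b) = v_p(a) − v_p(b): v_19(3/323) = 0 − 1 = -1.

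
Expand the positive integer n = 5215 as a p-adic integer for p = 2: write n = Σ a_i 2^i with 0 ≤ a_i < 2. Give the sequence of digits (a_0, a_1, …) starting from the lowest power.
(a_0, a_1, …) = (1, 1, 1, 1, 1, 0, 1, 0, 0, 0, 1, 0, 1)

Repeated division by 2 gives the digits low-to-high: 5215 = 1 + 1·2^1 + 1·2^2 + 1·2^3 + 1·2^4 + 1·2^6 + 1·2^10 + 1·2^12. Digit sequence: (1, 1, 1, 1, 1, 0, 1, 0, 0, 0, 1, 0, 1).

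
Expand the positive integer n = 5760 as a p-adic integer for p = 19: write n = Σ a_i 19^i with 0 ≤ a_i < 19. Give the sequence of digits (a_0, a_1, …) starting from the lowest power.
(a_0, a_1, …) = (3, 18, 15)

Repeated division by 19 gives the digits low-to-high: 5760 = 3 + 18·19^1 + 15·19^2. Digit sequence: (3, 18, 15).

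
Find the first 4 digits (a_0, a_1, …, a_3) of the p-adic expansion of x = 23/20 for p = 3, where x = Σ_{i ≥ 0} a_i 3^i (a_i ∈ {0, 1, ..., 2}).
(a_0, …, a_3) = (1, 2, 1, 2)

v_3(23/20) = 0 (numerator and denominator both coprime to 3), so x ∈ ℤ_3^×. Compute digits iteratively via a_i = x_i mod 3, x_{i+1} = (x_i − a_i)/3, with x_0 = x:
  x_0 = 23/20;  a_0 = 1;  x_1 = (x_0 − 1)/3 = 1/20
  x_1 = 1/20;  a_1 = 2;  x_2 = (x_1 − 2)/3 = -13/20
  x_2 = -13/20;  a_2 = 1;  x_3 = (x_2 − 1)/3 = -11/20
  x_3 = -11/20;  a_3 = 2;  x_4 = (x_3 − 2)/3 = -17/20
Digits: (1, 2, 1, 2).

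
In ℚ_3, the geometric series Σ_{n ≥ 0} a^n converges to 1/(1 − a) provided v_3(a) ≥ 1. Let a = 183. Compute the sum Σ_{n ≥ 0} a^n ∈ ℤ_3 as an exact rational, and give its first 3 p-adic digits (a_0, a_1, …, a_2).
Σ a^n = 1/(1 − a) = -1/182;  first 3 digits = (1, 1, 0)

v_3(a) = 1 ≥ 1, so the series converges in ℤ_3 to 1/(1 − a) = 1/(1 − 183) = -1/182. Expand this rational in ℤ_3: compute digits iteratively via d_i = x_i mod 3, x_{i+1} = (x_i − d_i)/3. The first 3 digits are (1, 1, 0).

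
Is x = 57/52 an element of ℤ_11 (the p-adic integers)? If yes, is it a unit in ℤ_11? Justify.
x ∈ ℤ_11^× (unit); v_11(x) = 0

ℤ_11 = {x ∈ ℚ_11 : v_11(x) ≥ 0} and ℤ_11^× = {x ∈ ℤ_11 : v_11(x) = 0}. Here v_11(57/52) = v_11(num) − v_11(den) = 0; compare against these criteria.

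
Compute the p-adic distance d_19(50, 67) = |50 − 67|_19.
d_19(50, 67) = 1

Step 1 — x − y = 50 − 67 = -17. Step 2 — v_19(-17) = 0 (factor: -17 = −(19^0 · 17); the sign does not affect v_p). Step 3 — |x − y|_19 = 19^{0} = 1.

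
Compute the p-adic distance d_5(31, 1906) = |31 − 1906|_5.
d_5(31, 1906) = 1/625

Step 1 — x − y = 31 − 1906 = -1875. Step 2 — v_5(-1875) = 4 (factor: -1875 = −(5^4 · 3); the sign does not affect v_p). Step 3 — |x − y|_5 = 5^{-4} = 1/625.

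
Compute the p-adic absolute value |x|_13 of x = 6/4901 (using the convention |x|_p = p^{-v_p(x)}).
|6/4901|_13 = 169

Step 1 — compute v_13(x) by factoring powers of 13 out of the numerator and denominator: v_13(6/4901) = -2. Step 2 — apply |x|_p = p^{-v_p(x)} = 13^{2} = 169.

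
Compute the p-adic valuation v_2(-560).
v_2(-560) = 4

v_2(n) is the largest exponent k such that 2^k divides n. Factor out: -560 = -2^4 · 35. (Sign doesn't affect v_p.) So v_2(-560) = 4.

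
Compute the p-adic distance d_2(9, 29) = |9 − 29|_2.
d_2(9, 29) = 1/4

Step 1 — x − y = 9 − 29 = -20. Step 2 — v_2(-20) = 2 (factor: -20 = −(2^2 · 5); the sign does not affect v_p). Step 3 — |x − y|_2 = 2^{-2} = 1/4.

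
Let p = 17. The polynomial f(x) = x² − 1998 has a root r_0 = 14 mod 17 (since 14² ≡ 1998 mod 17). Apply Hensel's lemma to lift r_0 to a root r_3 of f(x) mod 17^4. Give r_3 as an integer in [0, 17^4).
r_3 = 3856 (mod 83521)

Hensel's recurrence: r_{i+1} = r_i − f(r_i)·(f′(r_i))^{-1} mod 17^{i+2}, with f′(x) = 2x. Iterate:
  r_0 = 14 (mod 17)
  r_1 = 99 (mod 289)
  r_2 = 3856 (mod 4913)
  r_3 = 3856 (mod 83521)
Final: r_3 = 3856, and one checks f(r_3) ≡ 0 mod 17^4.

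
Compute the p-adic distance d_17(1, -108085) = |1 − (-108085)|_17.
d_17(1, -108085) = 1/4913

Step 1 — x − y = 1 − (-108085) = 108086. Step 2 — v_17(108086) = 3 (factor: 108086 = (17^3 · 22); the sign does not affect v_p). Step 3 — |x − y|_17 = 17^{-3} = 1/4913.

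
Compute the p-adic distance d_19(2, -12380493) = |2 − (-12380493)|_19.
d_19(2, -12380493) = 1/2476099

Step 1 — x − y = 2 − (-12380493) = 12380495. Step 2 — v_19(12380495) = 5 (factor: 12380495 = (19^5 · 5); the sign does not affect v_p). Step 3 — |x − y|_19 = 19^{-5} = 1/2476099.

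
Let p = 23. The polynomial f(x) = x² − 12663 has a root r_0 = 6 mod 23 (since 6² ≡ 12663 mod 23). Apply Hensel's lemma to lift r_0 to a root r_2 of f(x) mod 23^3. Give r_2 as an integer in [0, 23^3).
r_2 = 2513 (mod 12167)

Hensel's recurrence: r_{i+1} = r_i − f(r_i)·(f′(r_i))^{-1} mod 23^{i+2}, with f′(x) = 2x. Iterate:
  r_0 = 6 (mod 23)
  r_1 = 397 (mod 529)
  r_2 = 2513 (mod 12167)
Final: r_2 = 2513, and one checks f(r_2) ≡ 0 mod 23^3.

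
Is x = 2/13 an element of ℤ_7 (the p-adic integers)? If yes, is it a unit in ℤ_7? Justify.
x ∈ ℤ_7^× (unit); v_7(x) = 0

ℤ_7 = {x ∈ ℚ_7 : v_7(x) ≥ 0} and ℤ_7^× = {x ∈ ℤ_7 : v_7(x) = 0}. Here v_7(2/13) = v_7(num) − v_7(den) = 0; compare against these criteria.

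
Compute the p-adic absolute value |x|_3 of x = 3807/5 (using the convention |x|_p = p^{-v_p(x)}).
|3807/5|_3 = 1/81

Step 1 — compute v_3(x) by factoring powers of 3 out of the numerator and denominator: v_3(3807/5) = 4. Step 2 — apply |x|_p = p^{-v_p(x)} = 3^{-4} = 1/81.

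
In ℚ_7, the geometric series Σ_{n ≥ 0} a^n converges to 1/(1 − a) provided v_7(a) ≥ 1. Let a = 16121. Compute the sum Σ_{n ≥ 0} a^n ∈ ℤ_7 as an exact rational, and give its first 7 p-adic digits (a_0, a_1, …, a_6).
Σ a^n = 1/(1 − a) = -1/16120;  first 7 digits = (1, 0, 0, 5, 6, 0, 4)

v_7(a) = 3 ≥ 1, so the series converges in ℤ_7 to 1/(1 − a) = 1/(1 − 16121) = -1/16120. Expand this rational in ℤ_7: compute digits iteratively via d_i = x_i mod 7, x_{i+1} = (x_i − d_i)/7. The first 7 digits are (1, 0, 0, 5, 6, 0, 4).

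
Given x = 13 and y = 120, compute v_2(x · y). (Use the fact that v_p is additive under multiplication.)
v_2(1560) = 3

v_p(x) = 0 (factor: 13 = 2^0 · 13); v_p(y) = 3 (factor: 120 = 2^3 · 15). Additivity: v_p(xy) = v_p(x) + v_p(y) = 0 + 3 = 3. (Direct check: xy = 1560 = 2^3 · (195).)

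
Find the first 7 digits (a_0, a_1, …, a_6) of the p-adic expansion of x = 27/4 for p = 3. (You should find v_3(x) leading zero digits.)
(a_0, …, a_6) = (0, 0, 0, 1, 2, 0, 2)

v_3(27/4) = 3, so a_0 = ... = a_2 = 0. Factor out: x = 3^3 · u with u = 1/4 a unit in ℤ_3. Expand u iteratively via a_{v+i} = u_i mod 3, u_{i+1} = (u_i − a_{v+i})/3:
  u_0 = 1/4;  a_3 = 1;  u_1 = (u_0 − 1)/3 = -1/4
  u_1 = -1/4;  a_4 = 2;  u_2 = (u_1 − 2)/3 = -3/4
  u_2 = -3/4;  a_5 = 0;  u_3 = (u_2 − 0)/3 = -1/4
  u_3 = -1/4;  a_6 = 2;  u_4 = (u_3 − 2)/3 = -3/4
Digits: (0, 0, 0, 1, 2, 0, 2).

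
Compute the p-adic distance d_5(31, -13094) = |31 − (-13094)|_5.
d_5(31, -13094) = 1/625

Step 1 — x − y = 31 − (-13094) = 13125. Step 2 — v_5(13125) = 4 (factor: 13125 = (5^4 · 21); the sign does not affect v_p). Step 3 — |x − y|_5 = 5^{-4} = 1/625.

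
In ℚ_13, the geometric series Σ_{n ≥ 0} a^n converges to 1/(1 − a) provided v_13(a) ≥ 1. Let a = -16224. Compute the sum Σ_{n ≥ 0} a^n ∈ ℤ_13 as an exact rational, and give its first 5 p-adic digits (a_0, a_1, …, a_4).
Σ a^n = 1/(1 − a) = 1/16225;  first 5 digits = (1, 0, 8, 5, 11)

v_13(a) = 2 ≥ 1, so the series converges in ℤ_13 to 1/(1 − a) = 1/(1 − (-16224)) = 1/16225. Expand this rational in ℤ_13: compute digits iteratively via d_i = x_i mod 13, x_{i+1} = (x_i − d_i)/13. The first 5 digits are (1, 0, 8, 5, 11).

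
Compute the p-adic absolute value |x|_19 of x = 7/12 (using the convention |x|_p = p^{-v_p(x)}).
|7/12|_19 = 1

Step 1 — compute v_19(x) by factoring powers of 19 out of the numerator and denominator: v_19(7/12) = 0. Step 2 — apply |x|_p = p^{-v_p(x)} = 19^{0} = 1.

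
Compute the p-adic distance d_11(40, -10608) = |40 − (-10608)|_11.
d_11(40, -10608) = 1/1331

Step 1 — x − y = 40 − (-10608) = 10648. Step 2 — v_11(10648) = 3 (factor: 10648 = (11^3 · 8); the sign does not affect v_p). Step 3 — |x − y|_11 = 11^{-3} = 1/1331.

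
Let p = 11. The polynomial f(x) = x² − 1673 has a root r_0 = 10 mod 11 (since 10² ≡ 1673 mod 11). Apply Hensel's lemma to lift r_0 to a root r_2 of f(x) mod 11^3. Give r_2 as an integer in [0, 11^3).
r_2 = 1220 (mod 1331)

Hensel's recurrence: r_{i+1} = r_i − f(r_i)·(f′(r_i))^{-1} mod 11^{i+2}, with f′(x) = 2x. Iterate:
  r_0 = 10 (mod 11)
  r_1 = 10 (mod 121)
  r_2 = 1220 (mod 1331)
Final: r_2 = 1220, and one checks f(r_2) ≡ 0 mod 11^3.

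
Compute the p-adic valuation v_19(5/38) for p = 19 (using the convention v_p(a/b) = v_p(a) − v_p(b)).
v_19(5/38) = -1

Factor powers of 19 from the numerator and denominator of the reduced fraction: 5 = 19^0 · 5 and 38 = 19^1 · 2. Apply v_p(a/b) = v_p(a) − v_p(b): v_19(5/38) = 0 − 1 = -1.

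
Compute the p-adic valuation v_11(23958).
v_11(23958) = 3

v_11(n) is the largest exponent k such that 11^k divides n. Factor out: 23958 = 11^3 · 18. (Sign doesn't affect v_p.) So v_11(23958) = 3.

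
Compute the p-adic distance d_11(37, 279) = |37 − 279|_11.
d_11(37, 279) = 1/121

Step 1 — x − y = 37 − 279 = -242. Step 2 — v_11(-242) = 2 (factor: -242 = −(11^2 · 2); the sign does not affect v_p). Step 3 — |x − y|_11 = 11^{-2} = 1/121.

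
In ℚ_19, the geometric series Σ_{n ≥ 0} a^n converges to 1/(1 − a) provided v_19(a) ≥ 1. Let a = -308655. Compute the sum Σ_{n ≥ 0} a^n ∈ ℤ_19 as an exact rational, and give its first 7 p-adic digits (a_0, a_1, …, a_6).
Σ a^n = 1/(1 − a) = 1/308656;  first 7 digits = (1, 0, 0, 12, 16, 18, 10)

v_19(a) = 3 ≥ 1, so the series converges in ℤ_19 to 1/(1 − a) = 1/(1 − (-308655)) = 1/308656. Expand this rational in ℤ_19: compute digits iteratively via d_i = x_i mod 19, x_{i+1} = (x_i − d_i)/19. The first 7 digits are (1, 0, 0, 12, 16, 18, 10).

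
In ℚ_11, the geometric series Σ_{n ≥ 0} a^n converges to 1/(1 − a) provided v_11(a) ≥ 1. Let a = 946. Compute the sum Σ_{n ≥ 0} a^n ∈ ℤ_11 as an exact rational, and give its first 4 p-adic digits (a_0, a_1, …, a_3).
Σ a^n = 1/(1 − a) = -1/945;  first 4 digits = (1, 9, 0, 5)

v_11(a) = 1 ≥ 1, so the series converges in ℤ_11 to 1/(1 − a) = 1/(1 − 946) = -1/945. Expand this rational in ℤ_11: compute digits iteratively via d_i = x_i mod 11, x_{i+1} = (x_i − d_i)/11. The first 4 digits are (1, 9, 0, 5).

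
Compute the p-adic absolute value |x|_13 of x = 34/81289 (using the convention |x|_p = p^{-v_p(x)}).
|34/81289|_13 = 2197

Step 1 — compute v_13(x) by factoring powers of 13 out of the numerator and denominator: v_13(34/81289) = -3. Step 2 — apply |x|_p = p^{-v_p(x)} = 13^{3} = 2197.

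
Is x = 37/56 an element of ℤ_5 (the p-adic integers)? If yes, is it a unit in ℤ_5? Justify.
x ∈ ℤ_5^× (unit); v_5(x) = 0

ℤ_5 = {x ∈ ℚ_5 : v_5(x) ≥ 0} and ℤ_5^× = {x ∈ ℤ_5 : v_5(x) = 0}. Here v_5(37/56) = v_5(num) − v_5(den) = 0; compare against these criteria.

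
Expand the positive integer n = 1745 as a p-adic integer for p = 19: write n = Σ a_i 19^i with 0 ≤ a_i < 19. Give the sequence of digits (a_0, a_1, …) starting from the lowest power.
(a_0, a_1, …) = (16, 15, 4)

Repeated division by 19 gives the digits low-to-high: 1745 = 16 + 15·19^1 + 4·19^2. Digit sequence: (16, 15, 4).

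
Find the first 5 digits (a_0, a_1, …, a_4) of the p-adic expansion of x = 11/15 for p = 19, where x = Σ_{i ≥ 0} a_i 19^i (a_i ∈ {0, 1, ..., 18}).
(a_0, …, a_4) = (2, 5, 1, 5, 1)

v_19(11/15) = 0 (numerator and denominator both coprime to 19), so x ∈ ℤ_19^×. Compute digits iteratively via a_i = x_i mod 19, x_{i+1} = (x_i − a_i)/19, with x_0 = x:
  x_0 = 11/15;  a_0 = 2;  x_1 = (x_0 − 2)/19 = -1/15
  x_1 = -1/15;  a_1 = 5;  x_2 = (x_1 − 5)/19 = -4/15
  x_2 = -4/15;  a_2 = 1;  x_3 = (x_2 − 1)/19 = -1/15
  x_3 = -1/15;  a_3 = 5;  x_4 = (x_3 − 5)/19 = -4/15
  x_4 = -4/15;  a_4 = 1;  x_5 = (x_4 − 1)/19 = -1/15
Digits: (2, 5, 1, 5, 1).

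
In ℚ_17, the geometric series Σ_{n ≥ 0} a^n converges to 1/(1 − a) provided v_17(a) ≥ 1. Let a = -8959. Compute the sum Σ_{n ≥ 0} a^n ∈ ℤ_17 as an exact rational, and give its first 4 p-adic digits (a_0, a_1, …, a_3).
Σ a^n = 1/(1 − a) = 1/8960;  first 4 digits = (1, 0, 3, 15)

v_17(a) = 2 ≥ 1, so the series converges in ℤ_17 to 1/(1 − a) = 1/(1 − (-8959)) = 1/8960. Expand this rational in ℤ_17: compute digits iteratively via d_i = x_i mod 17, x_{i+1} = (x_i − d_i)/17. The first 4 digits are (1, 0, 3, 15).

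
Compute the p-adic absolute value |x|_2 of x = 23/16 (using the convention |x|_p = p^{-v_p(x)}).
|23/16|_2 = 16

Step 1 — compute v_2(x) by factoring powers of 2 out of the numerator and denominator: v_2(23/16) = -4. Step 2 — apply |x|_p = p^{-v_p(x)} = 2^{4} = 16.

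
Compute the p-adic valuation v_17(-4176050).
v_17(-4176050) = 4

v_17(n) is the largest exponent k such that 17^k divides n. Factor out: -4176050 = -17^4 · 50. (Sign doesn't affect v_p.) So v_17(-4176050) = 4.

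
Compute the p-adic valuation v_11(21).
v_11(21) = 0

v_11(n) is the largest exponent k such that 11^k divides n. Factor out: 21 = 11^0 · 21. (Sign doesn't affect v_p.) So v_11(21) = 0.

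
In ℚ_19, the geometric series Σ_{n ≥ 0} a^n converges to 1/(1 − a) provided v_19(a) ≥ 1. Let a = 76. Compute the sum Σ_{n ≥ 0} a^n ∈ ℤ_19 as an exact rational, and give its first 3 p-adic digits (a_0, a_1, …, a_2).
Σ a^n = 1/(1 − a) = -1/75;  first 3 digits = (1, 4, 16)

v_19(a) = 1 ≥ 1, so the series converges in ℤ_19 to 1/(1 − a) = 1/(1 − 76) = -1/75. Expand this rational in ℤ_19: compute digits iteratively via d_i = x_i mod 19, x_{i+1} = (x_i − d_i)/19. The first 3 digits are (1, 4, 16).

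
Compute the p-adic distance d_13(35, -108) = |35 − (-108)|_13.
d_13(35, -108) = 1/13

Step 1 — x − y = 35 − (-108) = 143. Step 2 — v_13(143) = 1 (factor: 143 = (13^1 · 11); the sign does not affect v_p). Step 3 — |x − y|_13 = 13^{-1} = 1/13.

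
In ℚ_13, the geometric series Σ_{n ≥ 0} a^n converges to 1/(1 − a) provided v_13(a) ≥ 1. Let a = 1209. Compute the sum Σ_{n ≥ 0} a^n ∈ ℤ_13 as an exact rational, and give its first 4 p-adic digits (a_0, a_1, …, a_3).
Σ a^n = 1/(1 − a) = -1/1208;  first 4 digits = (1, 2, 11, 10)

v_13(a) = 1 ≥ 1, so the series converges in ℤ_13 to 1/(1 − a) = 1/(1 − 1209) = -1/1208. Expand this rational in ℤ_13: compute digits iteratively via d_i = x_i mod 13, x_{i+1} = (x_i − d_i)/13. The first 4 digits are (1, 2, 11, 10).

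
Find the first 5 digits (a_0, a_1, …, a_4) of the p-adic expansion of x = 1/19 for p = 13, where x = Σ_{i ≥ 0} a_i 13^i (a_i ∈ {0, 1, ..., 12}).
(a_0, …, a_4) = (11, 6, 7, 9, 2)

v_13(1/19) = 0 (numerator and denominator both coprime to 13), so x ∈ ℤ_13^×. Compute digits iteratively via a_i = x_i mod 13, x_{i+1} = (x_i − a_i)/13, with x_0 = x:
  x_0 = 1/19;  a_0 = 11;  x_1 = (x_0 − 11)/13 = -16/19
  x_1 = -16/19;  a_1 = 6;  x_2 = (x_1 − 6)/13 = -10/19
  x_2 = -10/19;  a_2 = 7;  x_3 = (x_2 − 7)/13 = -11/19
  x_3 = -11/19;  a_3 = 9;  x_4 = (x_3 − 9)/13 = -14/19
  x_4 = -14/19;  a_4 = 2;  x_5 = (x_4 − 2)/13 = -4/19
Digits: (11, 6, 7, 9, 2).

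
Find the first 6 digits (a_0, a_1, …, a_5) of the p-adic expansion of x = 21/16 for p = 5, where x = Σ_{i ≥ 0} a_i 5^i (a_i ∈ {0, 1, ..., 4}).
(a_0, …, a_5) = (1, 1, 2, 3, 4, 0)

v_5(21/16) = 0 (numerator and denominator both coprime to 5), so x ∈ ℤ_5^×. Compute digits iteratively via a_i = x_i mod 5, x_{i+1} = (x_i − a_i)/5, with x_0 = x:
  x_0 = 21/16;  a_0 = 1;  x_1 = (x_0 − 1)/5 = 1/16
  x_1 = 1/16;  a_1 = 1;  x_2 = (x_1 − 1)/5 = -3/16
  x_2 = -3/16;  a_2 = 2;  x_3 = (x_2 − 2)/5 = -7/16
  x_3 = -7/16;  a_3 = 3;  x_4 = (x_3 − 3)/5 = -11/16
  x_4 = -11/16;  a_4 = 4;  x_5 = (x_4 − 4)/5 = -15/16
  x_5 = -15/16;  a_5 = 0;  x_6 = (x_5 − 0)/5 = -3/16
Digits: (1, 1, 2, 3, 4, 0).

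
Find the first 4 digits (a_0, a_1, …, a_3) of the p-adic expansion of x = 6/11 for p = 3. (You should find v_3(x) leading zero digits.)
(a_0, …, a_3) = (0, 1, 0, 1)

v_3(6/11) = 1, so a_0 = ... = a_0 = 0. Factor out: x = 3^1 · u with u = 2/11 a unit in ℤ_3. Expand u iteratively via a_{v+i} = u_i mod 3, u_{i+1} = (u_i − a_{v+i})/3:
  u_0 = 2/11;  a_1 = 1;  u_1 = (u_0 − 1)/3 = -3/11
  u_1 = -3/11;  a_2 = 0;  u_2 = (u_1 − 0)/3 = -1/11
  u_2 = -1/11;  a_3 = 1;  u_3 = (u_2 − 1)/3 = -4/11
Digits: (0, 1, 0, 1).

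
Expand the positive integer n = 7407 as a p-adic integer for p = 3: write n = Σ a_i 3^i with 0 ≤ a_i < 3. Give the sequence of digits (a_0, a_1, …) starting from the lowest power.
(a_0, a_1, …) = (0, 0, 1, 1, 1, 0, 1, 0, 1)

Repeated division by 3 gives the digits low-to-high: 7407 = 1·3^2 + 1·3^3 + 1·3^4 + 1·3^6 + 1·3^8. Digit sequence: (0, 0, 1, 1, 1, 0, 1, 0, 1).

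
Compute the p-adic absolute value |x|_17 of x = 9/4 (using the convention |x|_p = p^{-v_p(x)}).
|9/4|_17 = 1

Step 1 — compute v_17(x) by factoring powers of 17 out of the numerator and denominator: v_17(9/4) = 0. Step 2 — apply |x|_p = p^{-v_p(x)} = 17^{0} = 1.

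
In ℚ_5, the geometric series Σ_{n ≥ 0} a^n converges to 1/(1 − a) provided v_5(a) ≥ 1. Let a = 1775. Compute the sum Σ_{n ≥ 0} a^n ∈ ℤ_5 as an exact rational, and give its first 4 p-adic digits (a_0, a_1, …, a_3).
Σ a^n = 1/(1 − a) = -1/1774;  first 4 digits = (1, 0, 1, 4)

v_5(a) = 2 ≥ 1, so the series converges in ℤ_5 to 1/(1 − a) = 1/(1 − 1775) = -1/1774. Expand this rational in ℤ_5: compute digits iteratively via d_i = x_i mod 5, x_{i+1} = (x_i − d_i)/5. The first 4 digits are (1, 0, 1, 4).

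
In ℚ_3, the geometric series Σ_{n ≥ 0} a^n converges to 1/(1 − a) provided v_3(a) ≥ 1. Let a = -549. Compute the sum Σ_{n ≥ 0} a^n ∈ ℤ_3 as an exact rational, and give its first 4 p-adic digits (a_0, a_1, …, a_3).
Σ a^n = 1/(1 − a) = 1/550;  first 4 digits = (1, 0, 2, 0)

v_3(a) = 2 ≥ 1, so the series converges in ℤ_3 to 1/(1 − a) = 1/(1 − (-549)) = 1/550. Expand this rational in ℤ_3: compute digits iteratively via d_i = x_i mod 3, x_{i+1} = (x_i − d_i)/3. The first 4 digits are (1, 0, 2, 0).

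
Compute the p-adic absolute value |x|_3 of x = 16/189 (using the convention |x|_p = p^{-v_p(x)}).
|16/189|_3 = 27

Step 1 — compute v_3(x) by factoring powers of 3 out of the numerator and denominator: v_3(16/189) = -3. Step 2 — apply |x|_p = p^{-v_p(x)} = 3^{3} = 27.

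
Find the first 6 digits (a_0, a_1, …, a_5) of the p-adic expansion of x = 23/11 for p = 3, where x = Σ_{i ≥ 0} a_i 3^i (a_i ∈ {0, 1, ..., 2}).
(a_0, …, a_5) = (1, 2, 0, 2, 2, 1)

v_3(23/11) = 0 (numerator and denominator both coprime to 3), so x ∈ ℤ_3^×. Compute digits iteratively via a_i = x_i mod 3, x_{i+1} = (x_i − a_i)/3, with x_0 = x:
  x_0 = 23/11;  a_0 = 1;  x_1 = (x_0 − 1)/3 = 4/11
  x_1 = 4/11;  a_1 = 2;  x_2 = (x_1 − 2)/3 = -6/11
  x_2 = -6/11;  a_2 = 0;  x_3 = (x_2 − 0)/3 = -2/11
  x_3 = -2/11;  a_3 = 2;  x_4 = (x_3 − 2)/3 = -8/11
  x_4 = -8/11;  a_4 = 2;  x_5 = (x_4 − 2)/3 = -10/11
  x_5 = -10/11;  a_5 = 1;  x_6 = (x_5 − 1)/3 = -7/11
Digits: (1, 2, 0, 2, 2, 1).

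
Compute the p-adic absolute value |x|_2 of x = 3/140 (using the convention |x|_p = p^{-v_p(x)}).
|3/140|_2 = 4

Step 1 — compute v_2(x) by factoring powers of 2 out of the numerator and denominator: v_2(3/140) = -2. Step 2 — apply |x|_p = p^{-v_p(x)} = 2^{2} = 4.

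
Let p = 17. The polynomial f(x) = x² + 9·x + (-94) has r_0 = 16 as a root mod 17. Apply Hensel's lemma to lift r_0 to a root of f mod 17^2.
r_1 = 220 (mod 289)

Hensel: r_{i+1} = r_i − f(r_i)·(f′(r_i))^{-1} mod 17^{i+2}, f′(x) = 2x + 9. Iterate:
  r_0 = 16 (mod 17)
  r_1 = 220 (mod 289)
Final: r = 220 satisfies f(r) ≡ 0 mod 17^2.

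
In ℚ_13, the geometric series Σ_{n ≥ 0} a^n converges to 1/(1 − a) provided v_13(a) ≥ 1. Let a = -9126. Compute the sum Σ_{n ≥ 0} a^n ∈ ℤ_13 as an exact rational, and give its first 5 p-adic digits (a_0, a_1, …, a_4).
Σ a^n = 1/(1 − a) = 1/9127;  first 5 digits = (1, 0, 11, 8, 3)

v_13(a) = 2 ≥ 1, so the series converges in ℤ_13 to 1/(1 − a) = 1/(1 − (-9126)) = 1/9127. Expand this rational in ℤ_13: compute digits iteratively via d_i = x_i mod 13, x_{i+1} = (x_i − d_i)/13. The first 5 digits are (1, 0, 11, 8, 3).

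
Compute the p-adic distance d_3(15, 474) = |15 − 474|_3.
d_3(15, 474) = 1/27

Step 1 — x − y = 15 − 474 = -459. Step 2 — v_3(-459) = 3 (factor: -459 = −(3^3 · 17); the sign does not affect v_p). Step 3 — |x − y|_3 = 3^{-3} = 1/27.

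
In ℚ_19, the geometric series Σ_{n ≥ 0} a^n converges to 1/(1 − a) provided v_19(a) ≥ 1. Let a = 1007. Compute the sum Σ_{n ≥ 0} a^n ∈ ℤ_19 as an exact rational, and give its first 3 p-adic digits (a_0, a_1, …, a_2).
Σ a^n = 1/(1 − a) = -1/1006;  first 3 digits = (1, 15, 18)

v_19(a) = 1 ≥ 1, so the series converges in ℤ_19 to 1/(1 − a) = 1/(1 − 1007) = -1/1006. Expand this rational in ℤ_19: compute digits iteratively via d_i = x_i mod 19, x_{i+1} = (x_i − d_i)/19. The first 3 digits are (1, 15, 18).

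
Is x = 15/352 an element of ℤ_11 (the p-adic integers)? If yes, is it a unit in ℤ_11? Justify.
x ∉ ℤ_11 (v_11(x) = -1 < 0)

ℤ_11 = {x ∈ ℚ_11 : v_11(x) ≥ 0} and ℤ_11^× = {x ∈ ℤ_11 : v_11(x) = 0}. Here v_11(15/352) = v_11(num) − v_11(den) = -1; compare against these criteria.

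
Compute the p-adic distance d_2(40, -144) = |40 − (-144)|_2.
d_2(40, -144) = 1/8

Step 1 — x − y = 40 − (-144) = 184. Step 2 — v_2(184) = 3 (factor: 184 = (2^3 · 23); the sign does not affect v_p). Step 3 — |x − y|_2 = 2^{-3} = 1/8.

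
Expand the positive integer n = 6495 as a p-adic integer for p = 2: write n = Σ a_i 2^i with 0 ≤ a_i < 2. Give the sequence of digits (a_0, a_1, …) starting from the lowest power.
(a_0, a_1, …) = (1, 1, 1, 1, 1, 0, 1, 0, 1, 0, 0, 1, 1)

Repeated division by 2 gives the digits low-to-high: 6495 = 1 + 1·2^1 + 1·2^2 + 1·2^3 + 1·2^4 + 1·2^6 + 1·2^8 + 1·2^11 + 1·2^12. Digit sequence: (1, 1, 1, 1, 1, 0, 1, 0, 1, 0, 0, 1, 1).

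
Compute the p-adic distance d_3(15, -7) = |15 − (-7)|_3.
d_3(15, -7) = 1

Step 1 — x − y = 15 − (-7) = 22. Step 2 — v_3(22) = 0 (factor: 22 = (3^0 · 22); the sign does not affect v_p). Step 3 — |x − y|_3 = 3^{0} = 1.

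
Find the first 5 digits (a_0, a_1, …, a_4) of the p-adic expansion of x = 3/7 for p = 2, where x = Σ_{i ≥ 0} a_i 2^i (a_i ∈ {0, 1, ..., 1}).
(a_0, …, a_4) = (1, 0, 1, 0, 0)

v_2(3/7) = 0 (numerator and denominator both coprime to 2), so x ∈ ℤ_2^×. Compute digits iteratively via a_i = x_i mod 2, x_{i+1} = (x_i − a_i)/2, with x_0 = x:
  x_0 = 3/7;  a_0 = 1;  x_1 = (x_0 − 1)/2 = -2/7
  x_1 = -2/7;  a_1 = 0;  x_2 = (x_1 − 0)/2 = -1/7
  x_2 = -1/7;  a_2 = 1;  x_3 = (x_2 − 1)/2 = -4/7
  x_3 = -4/7;  a_3 = 0;  x_4 = (x_3 − 0)/2 = -2/7
  x_4 = -2/7;  a_4 = 0;  x_5 = (x_4 − 0)/2 = -1/7
Digits: (1, 0, 1, 0, 0).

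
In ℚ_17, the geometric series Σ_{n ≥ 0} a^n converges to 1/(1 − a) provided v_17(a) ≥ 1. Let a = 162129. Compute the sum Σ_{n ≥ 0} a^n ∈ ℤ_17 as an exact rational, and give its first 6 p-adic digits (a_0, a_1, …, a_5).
Σ a^n = 1/(1 − a) = -1/162128;  first 6 digits = (1, 0, 0, 16, 1, 0)

v_17(a) = 3 ≥ 1, so the series converges in ℤ_17 to 1/(1 − a) = 1/(1 − 162129) = -1/162128. Expand this rational in ℤ_17: compute digits iteratively via d_i = x_i mod 17, x_{i+1} = (x_i − d_i)/17. The first 6 digits are (1, 0, 0, 16, 1, 0).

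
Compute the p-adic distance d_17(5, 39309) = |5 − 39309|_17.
d_17(5, 39309) = 1/4913

Step 1 — x − y = 5 − 39309 = -39304. Step 2 — v_17(-39304) = 3 (factor: -39304 = −(17^3 · 8); the sign does not affect v_p). Step 3 — |x − y|_17 = 17^{-3} = 1/4913.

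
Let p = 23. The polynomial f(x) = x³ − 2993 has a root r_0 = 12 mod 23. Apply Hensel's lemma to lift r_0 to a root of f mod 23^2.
r_1 = 288 (mod 529)

Hensel: r_{i+1} = r_i − f(r_i)/f′(r_i) mod 23^{i+2}, where f′(x) = 3x². Iterate:
  r_0 = 12 (mod 23)
  r_1 = 288 (mod 529)
Final: r = 288 with f(r) ≡ 0 mod 23^2.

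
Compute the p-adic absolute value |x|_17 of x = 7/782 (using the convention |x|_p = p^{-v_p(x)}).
|7/782|_17 = 17

Step 1 — compute v_17(x) by factoring powers of 17 out of the numerator and denominator: v_17(7/782) = -1. Step 2 — apply |x|_p = p^{-v_p(x)} = 17^{1} = 17.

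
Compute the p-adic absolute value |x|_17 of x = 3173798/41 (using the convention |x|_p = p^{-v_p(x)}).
|3173798/41|_17 = 1/83521

Step 1 — compute v_17(x) by factoring powers of 17 out of the numerator and denominator: v_17(3173798/41) = 4. Step 2 — apply |x|_p = p^{-v_p(x)} = 17^{-4} = 1/83521.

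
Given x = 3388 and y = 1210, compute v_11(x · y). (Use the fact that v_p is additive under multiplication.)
v_11(4099480) = 4

v_p(x) = 2 (factor: 3388 = 11^2 · 28); v_p(y) = 2 (factor: 1210 = 11^2 · 10). Additivity: v_p(xy) = v_p(x) + v_p(y) = 2 + 2 = 4. (Direct check: xy = 4099480 = 11^4 · (280).)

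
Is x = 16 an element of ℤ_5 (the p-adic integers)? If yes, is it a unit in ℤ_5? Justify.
x ∈ ℤ_5^× (unit); v_5(x) = 0

ℤ_5 = {x ∈ ℚ_5 : v_5(x) ≥ 0} and ℤ_5^× = {x ∈ ℤ_5 : v_5(x) = 0}. Here v_5(16) = v_5(num) − v_5(den) = 0; compare against these criteria.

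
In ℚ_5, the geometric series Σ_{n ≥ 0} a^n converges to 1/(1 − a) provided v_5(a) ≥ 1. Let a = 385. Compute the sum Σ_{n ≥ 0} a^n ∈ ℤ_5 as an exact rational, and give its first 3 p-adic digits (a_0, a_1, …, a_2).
Σ a^n = 1/(1 − a) = -1/384;  first 3 digits = (1, 2, 4)

v_5(a) = 1 ≥ 1, so the series converges in ℤ_5 to 1/(1 − a) = 1/(1 − 385) = -1/384. Expand this rational in ℤ_5: compute digits iteratively via d_i = x_i mod 5, x_{i+1} = (x_i − d_i)/5. The first 3 digits are (1, 2, 4).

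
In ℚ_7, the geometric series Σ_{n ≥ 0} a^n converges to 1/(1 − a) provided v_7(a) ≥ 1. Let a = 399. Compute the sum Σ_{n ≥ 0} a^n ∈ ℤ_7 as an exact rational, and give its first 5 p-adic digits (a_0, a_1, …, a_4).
Σ a^n = 1/(1 − a) = -1/398;  first 5 digits = (1, 1, 2, 4, 0)

v_7(a) = 1 ≥ 1, so the series converges in ℤ_7 to 1/(1 − a) = 1/(1 − 399) = -1/398. Expand this rational in ℤ_7: compute digits iteratively via d_i = x_i mod 7, x_{i+1} = (x_i − d_i)/7. The first 5 digits are (1, 1, 2, 4, 0).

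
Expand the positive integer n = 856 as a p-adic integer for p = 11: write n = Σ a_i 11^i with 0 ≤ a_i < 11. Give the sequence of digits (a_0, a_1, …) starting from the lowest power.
(a_0, a_1, …) = (9, 0, 7)

Repeated division by 11 gives the digits low-to-high: 856 = 9 + 7·11^2. Digit sequence: (9, 0, 7).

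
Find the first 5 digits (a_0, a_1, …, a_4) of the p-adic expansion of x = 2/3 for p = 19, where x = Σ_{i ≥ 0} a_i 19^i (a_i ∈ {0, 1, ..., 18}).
(a_0, …, a_4) = (7, 6, 6, 6, 6)

v_19(2/3) = 0 (numerator and denominator both coprime to 19), so x ∈ ℤ_19^×. Compute digits iteratively via a_i = x_i mod 19, x_{i+1} = (x_i − a_i)/19, with x_0 = x:
  x_0 = 2/3;  a_0 = 7;  x_1 = (x_0 − 7)/19 = -1/3
  x_1 = -1/3;  a_1 = 6;  x_2 = (x_1 − 6)/19 = -1/3
  x_2 = -1/3;  a_2 = 6;  x_3 = (x_2 − 6)/19 = -1/3
  x_3 = -1/3;  a_3 = 6;  x_4 = (x_3 − 6)/19 = -1/3
  x_4 = -1/3;  a_4 = 6;  x_5 = (x_4 − 6)/19 = -1/3
Digits: (7, 6, 6, 6, 6).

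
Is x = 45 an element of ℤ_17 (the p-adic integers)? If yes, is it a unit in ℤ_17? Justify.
x ∈ ℤ_17^× (unit); v_17(x) = 0

ℤ_17 = {x ∈ ℚ_17 : v_17(x) ≥ 0} and ℤ_17^× = {x ∈ ℤ_17 : v_17(x) = 0}. Here v_17(45) = v_17(num) − v_17(den) = 0; compare against these criteria.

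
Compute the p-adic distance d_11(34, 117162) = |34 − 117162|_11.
d_11(34, 117162) = 1/14641

Step 1 — x − y = 34 − 117162 = -117128. Step 2 — v_11(-117128) = 4 (factor: -117128 = −(11^4 · 8); the sign does not affect v_p). Step 3 — |x − y|_11 = 11^{-4} = 1/14641.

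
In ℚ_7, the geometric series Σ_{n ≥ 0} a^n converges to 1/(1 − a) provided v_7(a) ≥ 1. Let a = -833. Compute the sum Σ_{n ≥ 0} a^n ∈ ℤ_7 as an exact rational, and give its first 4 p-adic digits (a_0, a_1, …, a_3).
Σ a^n = 1/(1 − a) = 1/834;  first 4 digits = (1, 0, 4, 4)

v_7(a) = 2 ≥ 1, so the series converges in ℤ_7 to 1/(1 − a) = 1/(1 − (-833)) = 1/834. Expand this rational in ℤ_7: compute digits iteratively via d_i = x_i mod 7, x_{i+1} = (x_i − d_i)/7. The first 4 digits are (1, 0, 4, 4).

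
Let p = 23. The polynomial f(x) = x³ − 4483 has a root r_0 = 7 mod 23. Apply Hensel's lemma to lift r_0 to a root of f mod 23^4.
r_3 = 185088 (mod 279841)

Hensel: r_{i+1} = r_i − f(r_i)/f′(r_i) mod 23^{i+2}, where f′(x) = 3x². Iterate:
  r_0 = 7 (mod 23)
  r_1 = 467 (mod 529)
  r_2 = 2583 (mod 12167)
  r_3 = 185088 (mod 279841)
Final: r = 185088 with f(r) ≡ 0 mod 23^4.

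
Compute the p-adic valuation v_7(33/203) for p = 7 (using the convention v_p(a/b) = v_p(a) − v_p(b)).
v_7(33/203) = -1

Factor powers of 7 from the numerator and denominator of the reduced fraction: 33 = 7^0 · 33 and 203 = 7^1 · 29. Apply v_p(a/b) = v_p(a) − v_p(b): v_7(33/203) = 0 − 1 = -1.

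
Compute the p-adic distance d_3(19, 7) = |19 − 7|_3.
d_3(19, 7) = 1/3

Step 1 — x − y = 19 − 7 = 12. Step 2 — v_3(12) = 1 (factor: 12 = (3^1 · 4); the sign does not affect v_p). Step 3 — |x − y|_3 = 3^{-1} = 1/3.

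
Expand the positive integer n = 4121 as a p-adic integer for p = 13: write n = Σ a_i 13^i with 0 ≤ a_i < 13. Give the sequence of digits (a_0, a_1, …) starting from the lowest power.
(a_0, a_1, …) = (0, 5, 11, 1)

Repeated division by 13 gives the digits low-to-high: 4121 = 5·13^1 + 11·13^2 + 1·13^3. Digit sequence: (0, 5, 11, 1).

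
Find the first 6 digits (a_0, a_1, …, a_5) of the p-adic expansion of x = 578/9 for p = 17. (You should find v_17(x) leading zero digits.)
(a_0, …, a_5) = (0, 0, 4, 13, 3, 13)

v_17(578/9) = 2, so a_0 = ... = a_1 = 0. Factor out: x = 17^2 · u with u = 2/9 a unit in ℤ_17. Expand u iteratively via a_{v+i} = u_i mod 17, u_{i+1} = (u_i − a_{v+i})/17:
  u_0 = 2/9;  a_2 = 4;  u_1 = (u_0 − 4)/17 = -2/9
  u_1 = -2/9;  a_3 = 13;  u_2 = (u_1 − 13)/17 = -7/9
  u_2 = -7/9;  a_4 = 3;  u_3 = (u_2 − 3)/17 = -2/9
  u_3 = -2/9;  a_5 = 13;  u_4 = (u_3 − 13)/17 = -7/9
Digits: (0, 0, 4, 13, 3, 13).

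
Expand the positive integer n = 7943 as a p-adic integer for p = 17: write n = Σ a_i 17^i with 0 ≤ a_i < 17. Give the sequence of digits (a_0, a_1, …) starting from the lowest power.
(a_0, a_1, …) = (4, 8, 10, 1)

Repeated division by 17 gives the digits low-to-high: 7943 = 4 + 8·17^1 + 10·17^2 + 1·17^3. Digit sequence: (4, 8, 10, 1).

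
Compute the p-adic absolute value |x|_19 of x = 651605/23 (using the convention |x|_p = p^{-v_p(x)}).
|651605/23|_19 = 1/130321

Step 1 — compute v_19(x) by factoring powers of 19 out of the numerator and denominator: v_19(651605/23) = 4. Step 2 — apply |x|_p = p^{-v_p(x)} = 19^{-4} = 1/130321.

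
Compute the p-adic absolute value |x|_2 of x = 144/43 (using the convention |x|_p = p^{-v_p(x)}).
|144/43|_2 = 1/16

Step 1 — compute v_2(x) by factoring powers of 2 out of the numerator and denominator: v_2(144/43) = 4. Step 2 — apply |x|_p = p^{-v_p(x)} = 2^{-4} = 1/16.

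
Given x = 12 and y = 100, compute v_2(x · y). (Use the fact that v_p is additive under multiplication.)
v_2(1200) = 4

v_p(x) = 2 (factor: 12 = 2^2 · 3); v_p(y) = 2 (factor: 100 = 2^2 · 25). Additivity: v_p(xy) = v_p(x) + v_p(y) = 2 + 2 = 4. (Direct check: xy = 1200 = 2^4 · (75).)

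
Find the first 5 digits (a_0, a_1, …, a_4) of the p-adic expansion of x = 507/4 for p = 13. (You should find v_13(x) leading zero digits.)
(a_0, …, a_4) = (0, 0, 4, 3, 3)

v_13(507/4) = 2, so a_0 = ... = a_1 = 0. Factor out: x = 13^2 · u with u = 3/4 a unit in ℤ_13. Expand u iteratively via a_{v+i} = u_i mod 13, u_{i+1} = (u_i − a_{v+i})/13:
  u_0 = 3/4;  a_2 = 4;  u_1 = (u_0 − 4)/13 = -1/4
  u_1 = -1/4;  a_3 = 3;  u_2 = (u_1 − 3)/13 = -1/4
  u_2 = -1/4;  a_4 = 3;  u_3 = (u_2 − 3)/13 = -1/4
Digits: (0, 0, 4, 3, 3).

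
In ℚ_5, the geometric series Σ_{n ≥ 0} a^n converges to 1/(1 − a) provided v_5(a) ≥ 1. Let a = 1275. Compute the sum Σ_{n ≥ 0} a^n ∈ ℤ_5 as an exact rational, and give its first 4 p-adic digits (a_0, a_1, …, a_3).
Σ a^n = 1/(1 − a) = -1/1274;  first 4 digits = (1, 0, 1, 0)

v_5(a) = 2 ≥ 1, so the series converges in ℤ_5 to 1/(1 − a) = 1/(1 − 1275) = -1/1274. Expand this rational in ℤ_5: compute digits iteratively via d_i = x_i mod 5, x_{i+1} = (x_i − d_i)/5. The first 4 digits are (1, 0, 1, 0).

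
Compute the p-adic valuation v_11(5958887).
v_11(5958887) = 5

v_11(n) is the largest exponent k such that 11^k divides n. Factor out: 5958887 = 11^5 · 37. (Sign doesn't affect v_p.) So v_11(5958887) = 5.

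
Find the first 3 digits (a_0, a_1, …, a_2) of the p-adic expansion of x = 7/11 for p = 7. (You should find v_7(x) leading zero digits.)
(a_0, …, a_2) = (0, 2, 1)

v_7(7/11) = 1, so a_0 = ... = a_0 = 0. Factor out: x = 7^1 · u with u = 1/11 a unit in ℤ_7. Expand u iteratively via a_{v+i} = u_i mod 7, u_{i+1} = (u_i − a_{v+i})/7:
  u_0 = 1/11;  a_1 = 2;  u_1 = (u_0 − 2)/7 = -3/11
  u_1 = -3/11;  a_2 = 1;  u_2 = (u_1 − 1)/7 = -2/11
Digits: (0, 2, 1).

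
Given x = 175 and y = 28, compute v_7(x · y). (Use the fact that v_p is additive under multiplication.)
v_7(4900) = 2

v_p(x) = 1 (factor: 175 = 7^1 · 25); v_p(y) = 1 (factor: 28 = 7^1 · 4). Additivity: v_p(xy) = v_p(x) + v_p(y) = 1 + 1 = 2. (Direct check: xy = 4900 = 7^2 · (100).)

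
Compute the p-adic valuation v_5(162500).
v_5(162500) = 5

v_5(n) is the largest exponent k such that 5^k divides n. Factor out: 162500 = 5^5 · 52. (Sign doesn't affect v_p.) So v_5(162500) = 5.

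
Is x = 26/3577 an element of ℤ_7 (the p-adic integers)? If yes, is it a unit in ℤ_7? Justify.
x ∉ ℤ_7 (v_7(x) = -2 < 0)

ℤ_7 = {x ∈ ℚ_7 : v_7(x) ≥ 0} and ℤ_7^× = {x ∈ ℤ_7 : v_7(x) = 0}. Here v_7(26/3577) = v_7(num) − v_7(den) = -2; compare against these criteria.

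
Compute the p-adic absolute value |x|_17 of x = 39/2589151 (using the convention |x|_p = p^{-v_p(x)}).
|39/2589151|_17 = 83521

Step 1 — compute v_17(x) by factoring powers of 17 out of the numerator and denominator: v_17(39/2589151) = -4. Step 2 — apply |x|_p = p^{-v_p(x)} = 17^{4} = 83521.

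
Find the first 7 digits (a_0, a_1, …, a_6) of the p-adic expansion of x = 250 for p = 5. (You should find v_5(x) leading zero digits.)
(a_0, …, a_6) = (0, 0, 0, 2, 0, 0, 0)

v_5(250) = 3, so a_0 = ... = a_2 = 0. Factor out: x = 5^3 · u with u = 2 a unit in ℤ_5. Expand u iteratively via a_{v+i} = u_i mod 5, u_{i+1} = (u_i − a_{v+i})/5:
  u_0 = 2;  a_3 = 2;  u_1 = (u_0 − 2)/5 = 0
  u_1 = 0;  a_4 = 0;  u_2 = (u_1 − 0)/5 = 0
  u_2 = 0;  a_5 = 0;  u_3 = (u_2 − 0)/5 = 0
  u_3 = 0;  a_6 = 0;  u_4 = (u_3 − 0)/5 = 0
Digits: (0, 0, 0, 2, 0, 0, 0).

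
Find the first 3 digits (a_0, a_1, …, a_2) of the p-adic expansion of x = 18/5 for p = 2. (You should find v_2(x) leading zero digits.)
(a_0, …, a_2) = (0, 1, 0)

v_2(18/5) = 1, so a_0 = ... = a_0 = 0. Factor out: x = 2^1 · u with u = 9/5 a unit in ℤ_2. Expand u iteratively via a_{v+i} = u_i mod 2, u_{i+1} = (u_i − a_{v+i})/2:
  u_0 = 9/5;  a_1 = 1;  u_1 = (u_0 − 1)/2 = 2/5
  u_1 = 2/5;  a_2 = 0;  u_2 = (u_1 − 0)/2 = 1/5
Digits: (0, 1, 0).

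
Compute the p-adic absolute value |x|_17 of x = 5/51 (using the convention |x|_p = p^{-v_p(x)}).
|5/51|_17 = 17

Step 1 — compute v_17(x) by factoring powers of 17 out of the numerator and denominator: v_17(5/51) = -1. Step 2 — apply |x|_p = p^{-v_p(x)} = 17^{1} = 17.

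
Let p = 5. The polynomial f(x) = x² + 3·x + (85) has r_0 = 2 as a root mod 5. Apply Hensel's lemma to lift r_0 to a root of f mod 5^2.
r_1 = 17 (mod 25)

Hensel: r_{i+1} = r_i − f(r_i)·(f′(r_i))^{-1} mod 5^{i+2}, f′(x) = 2x + 3. Iterate:
  r_0 = 2 (mod 5)
  r_1 = 17 (mod 25)
Final: r = 17 satisfies f(r) ≡ 0 mod 5^2.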